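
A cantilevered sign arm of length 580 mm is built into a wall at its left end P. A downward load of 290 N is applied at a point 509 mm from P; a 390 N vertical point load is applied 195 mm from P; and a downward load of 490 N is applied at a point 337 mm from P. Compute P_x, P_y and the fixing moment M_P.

P_x = 0, P_y = 1170 N, M_P = 388800 N·mm

ΣF_x = 0: P_x = 0.
ΣF_y = 0: P_y − 290 − 390 − 490 = 0 → P_y = 1170 N.
ΣM about P: M_P − 290·509 − 390·195 − 490·337 = 0 → M_P = 388800 N·mm.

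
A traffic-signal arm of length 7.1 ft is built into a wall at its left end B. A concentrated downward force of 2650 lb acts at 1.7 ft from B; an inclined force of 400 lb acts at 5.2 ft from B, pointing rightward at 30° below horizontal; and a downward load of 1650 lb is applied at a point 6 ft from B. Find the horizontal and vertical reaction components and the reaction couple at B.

B_x = -346.4 lb, B_y = 4500 lb, M_B = 15440 lb·ft

ΣF_x = 0: B_x + 400·cos30° = 0 → B_x = -346.4 lb.
ΣF_y = 0: B_y − 2650 − 400·sin30° − 1650 = 0 → B_y = 4500 lb.
ΣM about B: M_B − 2650·1.7 − 400·sin30°·5.2 − 1650·6 = 0 → M_B = 15440 lb·ft.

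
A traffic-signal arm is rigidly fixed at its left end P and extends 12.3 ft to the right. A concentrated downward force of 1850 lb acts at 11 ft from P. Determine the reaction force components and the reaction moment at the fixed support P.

ΣF_x = 0: P_x = 0.
ΣF_y = 0: P_y − 1850 = 0 → P_y = 1850 lb.
ΣM about P: M_P − 1850·11 = 0 → M_P = 20350 lb·ft.

P_x = 0, P_y = 1850 lb, M_P = 20350 lb·ft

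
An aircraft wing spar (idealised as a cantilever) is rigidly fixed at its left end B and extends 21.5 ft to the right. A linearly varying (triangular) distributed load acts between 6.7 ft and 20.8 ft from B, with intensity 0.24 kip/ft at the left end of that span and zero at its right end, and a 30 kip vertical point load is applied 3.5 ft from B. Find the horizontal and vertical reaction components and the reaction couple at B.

B_x = 0, B_y = 31.69 kip, M_B = 124.3 kip·ft

Resultant of the triangular load: ½ × 0.24 × 14.1 = 1.692 kip, acting at 11.4 ft from B (one-third of the span from the peak).
ΣF_x = 0: B_x = 0.
ΣF_y = 0: B_y − ½·0.24·14.1 − 30 = 0 → B_y = 31.69 kip.
ΣM about B: M_B − (½·0.24·14.1)·11.4 − 30·3.5 = 0 → M_B = 124.3 kip·ft.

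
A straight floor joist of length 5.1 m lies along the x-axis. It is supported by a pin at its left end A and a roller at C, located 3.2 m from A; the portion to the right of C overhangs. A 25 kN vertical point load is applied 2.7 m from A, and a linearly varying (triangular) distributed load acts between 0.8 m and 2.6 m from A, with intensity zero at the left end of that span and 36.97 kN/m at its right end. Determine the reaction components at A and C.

Resultant of the triangular load: ½ × 36.97 × 1.8 = 33.273 kN, acting at 2 m from A (one-third of the span from the peak).
Moments about A: C_y·3.2 − 25·2.7 − (½·36.97·1.8)·2 = 0 → C_y = 134.046/3.2 = 41.8894 ≈ 41.89 kN.
ΣF_y = 0: A_y + 41.8894 − 25 − ½·36.97·1.8 = 0 → A_y = 16.38 kN.
ΣF_x = 0: no horizontal applied forces, so A_x = 0.

A_x = 0, A_y = 16.38 kN, C_y = 41.89 kN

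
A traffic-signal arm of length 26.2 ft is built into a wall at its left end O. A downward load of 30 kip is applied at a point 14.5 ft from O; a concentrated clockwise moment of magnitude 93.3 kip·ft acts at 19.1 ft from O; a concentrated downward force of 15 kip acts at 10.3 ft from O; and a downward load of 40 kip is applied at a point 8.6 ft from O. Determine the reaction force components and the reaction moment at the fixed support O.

ΣF_x = 0: O_x = 0.
ΣF_y = 0: O_y − 30 − 15 − 40 = 0 → O_y = 85.00 kip.
ΣM about O: M_O − 30·14.5 − 93.3 − 15·10.3 − 40·8.6 = 0 → M_O = 1027 kip·ft.

O_x = 0, O_y = 85.00 kip, M_O = 1027 kip·ft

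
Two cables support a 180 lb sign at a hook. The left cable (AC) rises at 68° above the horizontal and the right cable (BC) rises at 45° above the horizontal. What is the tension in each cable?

T_AC = 138.3 lb, T_BC = 73.25 lb

ΣF_x = 0: −T_AC·cos68° + T_BC·cos45° = 0 → T_BC = 0.529774·T_AC.
ΣF_y = 0: T_AC·sin68° + T_BC·sin45° = 180.
Substitute: T_AC·(0.927184 + 0.529774·0.707107) = 180 → T_AC = 138.271 ≈ 138.3 lb.
Then T_BC = 0.529774 × 138.271 = 73.25 lb.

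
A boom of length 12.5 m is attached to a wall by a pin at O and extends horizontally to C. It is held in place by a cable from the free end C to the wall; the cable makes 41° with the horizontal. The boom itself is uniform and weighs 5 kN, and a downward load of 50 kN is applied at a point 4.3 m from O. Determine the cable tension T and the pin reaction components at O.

ΣM about O: T·sin41°·12.5 − 5·6.25 − 50·4.3 = 0 → T = 246.25/(12.5·0.656059) = 30.0278 ≈ 30.03 kN.
ΣF_x = 0: O_x − T·cos41° = 0 → O_x = 30.0278 × 0.75471 = 22.66 kN.
ΣF_y = 0: O_y + T·sin41° − 5 − 50 = 0 → O_y = 55 − 30.0278 × 0.656059 = 35.30 kN.

T = 30.03 kN, O_x = 22.66 kN, O_y = 35.30 kN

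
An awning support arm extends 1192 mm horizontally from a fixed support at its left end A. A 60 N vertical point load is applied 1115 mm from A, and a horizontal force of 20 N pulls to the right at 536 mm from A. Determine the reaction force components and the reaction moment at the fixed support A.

ΣF_x = 0: A_x + 20 = 0 → A_x = -20.00 N.
ΣF_y = 0: A_y − 60 = 0 → A_y = 60.00 N.
ΣM about A: M_A − 60·1115 = 0 → M_A = 66900 N·mm.

A_x = -20.00 N, A_y = 60.00 N, M_A = 66900 N·mm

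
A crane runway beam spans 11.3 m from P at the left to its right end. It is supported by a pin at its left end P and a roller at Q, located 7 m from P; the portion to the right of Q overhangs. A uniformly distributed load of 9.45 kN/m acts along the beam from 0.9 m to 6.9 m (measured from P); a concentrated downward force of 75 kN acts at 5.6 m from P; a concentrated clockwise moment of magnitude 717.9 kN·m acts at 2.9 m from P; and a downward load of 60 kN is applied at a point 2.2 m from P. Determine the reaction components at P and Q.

Resultant of the distributed load: 9.45 × 6 = 56.7 kN at 3.9 m from P.
Taking moments about P: Q_y·7 − (9.45·6)·3.9 − 75·5.6 − 717.9 − 60·2.2 = 0 → Q_y = 1491.03/7 = 213.004 ≈ 213.0 kN.
ΣF_y = 0: P_y + 213.004 − 9.45·6 − 75 − 60 = 0 → P_y = -21.30 kN.
ΣF_x = 0: no horizontal applied forces, so P_x = 0.

P_x = 0, P_y = -21.30 kN, Q_y = 213.0 kN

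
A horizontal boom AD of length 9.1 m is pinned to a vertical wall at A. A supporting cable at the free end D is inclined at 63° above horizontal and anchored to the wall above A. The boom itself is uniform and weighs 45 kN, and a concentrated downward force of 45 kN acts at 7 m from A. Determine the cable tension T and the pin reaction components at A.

ΣM about A: T·sin63°·9.1 − 45·4.55 − 45·7 = 0 → T = 519.75/(9.1·0.891007) = 64.1021 ≈ 64.10 kN.
ΣF_x = 0: A_x − T·cos63° = 0 → A_x = 64.1021 × 0.45399 = 29.10 kN.
ΣF_y = 0: A_y + T·sin63° − 45 − 45 = 0 → A_y = 90 − 64.1021 × 0.891007 = 32.88 kN.

T = 64.10 kN, A_x = 29.10 kN, A_y = 32.88 kN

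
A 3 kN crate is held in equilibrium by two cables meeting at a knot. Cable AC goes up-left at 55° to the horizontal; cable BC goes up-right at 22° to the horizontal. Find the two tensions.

ΣF_x = 0: −T_AC·cos55° + T_BC·cos22° = 0 → T_BC = 0.618622·T_AC.
ΣF_y = 0: T_AC·sin55° + T_BC·sin22° = 3.
Substitute: T_AC·(0.819152 + 0.618622·0.374607) = 3 → T_AC = 2.85472 ≈ 2.855 kN.
Then T_BC = 0.618622 × 2.85472 = 1.766 kN.

T_AC = 2.855 kN, T_BC = 1.766 kN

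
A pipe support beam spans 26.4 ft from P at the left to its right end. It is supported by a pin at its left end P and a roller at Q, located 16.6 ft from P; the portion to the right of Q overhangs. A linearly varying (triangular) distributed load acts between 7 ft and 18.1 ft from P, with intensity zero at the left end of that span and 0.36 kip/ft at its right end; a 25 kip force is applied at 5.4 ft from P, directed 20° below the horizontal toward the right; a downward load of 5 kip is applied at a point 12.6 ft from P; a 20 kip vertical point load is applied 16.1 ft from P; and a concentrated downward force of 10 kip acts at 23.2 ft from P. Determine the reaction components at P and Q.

P_x = -23.49 kip, P_y = 3.865 kip, Q_y = 41.68 kip

Resultant of the triangular load: ½ × 0.36 × 11.1 = 1.998 kip, acting at 14.4 ft from P (one-third of the span from the peak).
Taking moments about P: Q_y·16.6 − (½·0.36·11.1)·14.4 − 25·sin20°·5.4 − 5·12.6 − 20·16.1 − 10·23.2 = 0 → Q_y = 691.944/16.6 = 41.6834 ≈ 41.68 kip.
ΣF_y = 0: P_y + 41.6834 − ½·0.36·11.1 − 25·sin20° − 5 − 20 − 10 = 0 → P_y = 3.865 kip.
ΣF_x = 0: P_x + 25·cos20° = 0 → P_x = -23.49 kip.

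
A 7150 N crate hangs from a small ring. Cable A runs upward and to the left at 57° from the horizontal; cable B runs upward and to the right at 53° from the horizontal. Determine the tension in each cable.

ΣF_x = 0: −T_A·cos57° + T_B·cos53° = 0 → T_B = 0.904994·T_A.
ΣF_y = 0: T_A·sin57° + T_B·sin53° = 7150.
Substitute: T_A·(0.838671 + 0.904994·0.798636) = 7150 → T_A = 4579.13 ≈ 4579 N.
Then T_B = 0.904994 × 4579.13 = 4144 N.

T_A = 4579 N, T_B = 4144 N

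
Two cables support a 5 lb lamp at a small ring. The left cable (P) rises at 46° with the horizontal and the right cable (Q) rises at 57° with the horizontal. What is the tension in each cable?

ΣF_x = 0: −T_P·cos46° + T_Q·cos57° = 0 → T_Q = 1.27545·T_P.
ΣF_y = 0: T_P·sin46° + T_Q·sin57° = 5.
Substitute: T_P·(0.71934 + 1.27545·0.838671) = 5 → T_P = 2.79482 ≈ 2.795 lb.
Then T_Q = 1.27545 × 2.79482 = 3.565 lb.

T_P = 2.795 lb, T_Q = 3.565 lb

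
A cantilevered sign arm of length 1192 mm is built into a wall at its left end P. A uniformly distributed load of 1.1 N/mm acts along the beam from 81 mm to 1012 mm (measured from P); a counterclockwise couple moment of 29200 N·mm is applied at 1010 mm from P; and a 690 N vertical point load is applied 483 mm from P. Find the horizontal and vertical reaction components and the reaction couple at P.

P_x = 0, P_y = 1714 N, M_P = 863700 N·mm

Resultant of the distributed load: 1.1 × 931 = 1024.1 N at 546.5 mm from P.
ΣF_x = 0: P_x = 0.
ΣF_y = 0: P_y − 1.1·931 − 690 = 0 → P_y = 1714 N.
ΣM about P: M_P − (1.1·931)·546.5 + 29200 − 690·483 = 0 → M_P = 863700 N·mm.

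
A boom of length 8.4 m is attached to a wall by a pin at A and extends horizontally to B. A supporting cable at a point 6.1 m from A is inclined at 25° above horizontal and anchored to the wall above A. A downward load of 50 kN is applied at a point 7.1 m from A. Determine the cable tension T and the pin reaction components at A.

T = 137.7 kN, A_x = 124.8 kN, A_y = -8.197 kN

ΣM about A: T·sin25°·6.1 − 50·7.1 = 0 → T = 355/(6.1·0.422618) = 137.705 ≈ 137.7 kN.
ΣF_x = 0: A_x − T·cos25° = 0 → A_x = 137.705 × 0.906308 = 124.8 kN.
ΣF_y = 0: A_y + T·sin25° − 50 = 0 → A_y = 50 − 137.705 × 0.422618 = -8.197 kN.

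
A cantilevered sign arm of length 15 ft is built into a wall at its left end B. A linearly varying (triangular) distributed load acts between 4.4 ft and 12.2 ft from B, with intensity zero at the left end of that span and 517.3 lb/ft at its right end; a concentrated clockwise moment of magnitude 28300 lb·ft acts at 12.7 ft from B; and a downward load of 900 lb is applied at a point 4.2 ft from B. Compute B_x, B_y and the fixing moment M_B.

B_x = 0, B_y = 2917 lb, M_B = 51450 lb·ft

Resultant of the triangular load: ½ × 517.3 × 7.8 = 2017.47 lb, acting at 9.6 ft from B (one-third of the span from the peak).
ΣF_x = 0: B_x = 0.
ΣF_y = 0: B_y − ½·517.3·7.8 − 900 = 0 → B_y = 2917 lb.
ΣM about B: M_B − (½·517.3·7.8)·9.6 − 28300 − 900·4.2 = 0 → M_B = 51450 lb·ft.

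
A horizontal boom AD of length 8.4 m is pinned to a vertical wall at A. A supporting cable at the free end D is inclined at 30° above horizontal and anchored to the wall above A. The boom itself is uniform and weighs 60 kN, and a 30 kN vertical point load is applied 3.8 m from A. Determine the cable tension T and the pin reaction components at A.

T = 87.14 kN, A_x = 75.47 kN, A_y = 46.43 kN

ΣM about A: T·sin30°·8.4 − 60·4.2 − 30·3.8 = 0 → T = 366/(8.4·0.5) = 87.1429 ≈ 87.14 kN.
ΣF_x = 0: A_x − T·cos30° = 0 → A_x = 87.1429 × 0.866025 = 75.47 kN.
ΣF_y = 0: A_y + T·sin30° − 60 − 30 = 0 → A_y = 90 − 87.1429 × 0.5 = 46.43 kN.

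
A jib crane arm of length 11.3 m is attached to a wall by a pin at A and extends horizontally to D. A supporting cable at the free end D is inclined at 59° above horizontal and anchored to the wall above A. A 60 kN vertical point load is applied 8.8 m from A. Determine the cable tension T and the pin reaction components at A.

ΣM about A: T·sin59°·11.3 − 60·8.8 = 0 → T = 528/(11.3·0.857167) = 54.5117 ≈ 54.51 kN.
ΣF_x = 0: A_x − T·cos59° = 0 → A_x = 54.5117 × 0.515038 = 28.08 kN.
ΣF_y = 0: A_y + T·sin59° − 60 = 0 → A_y = 60 − 54.5117 × 0.857167 = 13.27 kN.

T = 54.51 kN, A_x = 28.08 kN, A_y = 13.27 kN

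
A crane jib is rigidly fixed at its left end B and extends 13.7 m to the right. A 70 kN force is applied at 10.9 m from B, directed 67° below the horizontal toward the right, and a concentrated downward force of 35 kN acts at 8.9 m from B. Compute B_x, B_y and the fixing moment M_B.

B_x = -27.35 kN, B_y = 99.44 kN, M_B = 1014 kN·m

ΣF_x = 0: B_x + 70·cos67° = 0 → B_x = -27.35 kN.
ΣF_y = 0: B_y − 70·sin67° − 35 = 0 → B_y = 99.44 kN.
ΣM about B: M_B − 70·sin67°·10.9 − 35·8.9 = 0 → M_B = 1014 kN·m.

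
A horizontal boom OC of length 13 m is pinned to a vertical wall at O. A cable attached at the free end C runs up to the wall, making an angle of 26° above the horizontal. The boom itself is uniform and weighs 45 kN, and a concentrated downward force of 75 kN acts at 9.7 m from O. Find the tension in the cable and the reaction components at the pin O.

ΣM about O: T·sin26°·13 − 45·6.5 − 75·9.7 = 0 → T = 1020/(13·0.438371) = 178.984 ≈ 179.0 kN.
ΣF_x = 0: O_x − T·cos26° = 0 → O_x = 178.984 × 0.898794 = 160.9 kN.
ΣF_y = 0: O_y + T·sin26° − 45 − 75 = 0 → O_y = 120 − 178.984 × 0.438371 = 41.54 kN.

T = 179.0 kN, O_x = 160.9 kN, O_y = 41.54 kN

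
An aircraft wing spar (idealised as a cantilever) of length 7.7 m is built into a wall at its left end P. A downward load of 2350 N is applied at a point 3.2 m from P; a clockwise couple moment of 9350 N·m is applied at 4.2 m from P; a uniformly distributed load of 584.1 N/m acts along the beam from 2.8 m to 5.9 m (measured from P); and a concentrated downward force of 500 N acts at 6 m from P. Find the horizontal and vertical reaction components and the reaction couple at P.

Resultant of the distributed load: 584.1 × 3.1 = 1810.71 N at 4.35 m from P.
ΣF_x = 0: P_x = 0.
ΣF_y = 0: P_y − 2350 − 584.1·3.1 − 500 = 0 → P_y = 4661 N.
ΣM about P: M_P − 2350·3.2 − 9350 − (584.1·3.1)·4.35 − 500·6 = 0 → M_P = 27750 N·m.

P_x = 0, P_y = 4661 N, M_P = 27750 N·m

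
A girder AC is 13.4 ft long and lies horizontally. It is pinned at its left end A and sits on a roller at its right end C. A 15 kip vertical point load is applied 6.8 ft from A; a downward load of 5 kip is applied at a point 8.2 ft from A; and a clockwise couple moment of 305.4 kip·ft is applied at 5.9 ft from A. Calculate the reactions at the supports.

Taking moments about A: C_y·13.4 − 15·6.8 − 5·8.2 − 305.4 = 0 → C_y = 448.4/13.4 = 33.4627 ≈ 33.46 kip.
ΣF_y = 0: A_y + 33.4627 − 15 − 5 = 0 → A_y = -13.46 kip.
ΣF_x = 0: no horizontal applied forces, so A_x = 0.

A_x = 0, A_y = -13.46 kip, C_y = 33.46 kip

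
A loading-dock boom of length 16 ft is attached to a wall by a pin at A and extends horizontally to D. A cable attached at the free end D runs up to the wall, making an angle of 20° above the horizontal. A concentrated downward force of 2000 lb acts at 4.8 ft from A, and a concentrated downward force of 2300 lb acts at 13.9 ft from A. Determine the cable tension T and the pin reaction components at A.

ΣM about A: T·sin20°·16 − 2000·4.8 − 2300·13.9 = 0 → T = 41570/(16·0.34202) = 7596.41 ≈ 7596 lb.
ΣF_x = 0: A_x − T·cos20° = 0 → A_x = 7596.41 × 0.939693 = 7138 lb.
ΣF_y = 0: A_y + T·sin20° − 2000 − 2300 = 0 → A_y = 4300 − 7596.41 × 0.34202 = 1702 lb.

T = 7596 lb, A_x = 7138 lb, A_y = 1702 lb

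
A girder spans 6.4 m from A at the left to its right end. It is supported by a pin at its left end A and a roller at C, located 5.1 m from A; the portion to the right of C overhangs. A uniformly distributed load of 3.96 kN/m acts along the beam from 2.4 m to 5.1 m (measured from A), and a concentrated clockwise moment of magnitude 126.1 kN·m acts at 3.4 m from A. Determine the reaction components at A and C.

A_x = 0, A_y = -21.90 kN, C_y = 32.59 kN

Resultant of the distributed load: 3.96 × 2.7 = 10.692 kN at 3.75 m from A.
Moments about A: C_y·5.1 − (3.96·2.7)·3.75 − 126.1 = 0 → C_y = 166.195/5.1 = 32.5873 ≈ 32.59 kN.
ΣF_y = 0: A_y + 32.5873 − 3.96·2.7 = 0 → A_y = -21.90 kN.
ΣF_x = 0: no horizontal applied forces, so A_x = 0.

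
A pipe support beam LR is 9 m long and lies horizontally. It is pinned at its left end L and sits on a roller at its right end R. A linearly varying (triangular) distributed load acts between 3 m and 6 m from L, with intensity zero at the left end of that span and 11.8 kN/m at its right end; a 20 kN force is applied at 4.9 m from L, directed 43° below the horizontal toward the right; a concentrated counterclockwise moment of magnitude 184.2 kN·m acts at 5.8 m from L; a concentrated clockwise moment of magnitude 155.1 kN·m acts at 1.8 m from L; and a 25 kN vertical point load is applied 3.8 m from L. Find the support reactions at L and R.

Resultant of the triangular load: ½ × 11.8 × 3 = 17.7 kN, acting at 5 m from L (one-third of the span from the peak).
Taking moments about L: R_y·9 − (½·11.8·3)·5 − 20·sin43°·4.9 + 184.2 − 155.1 − 25·3.8 = 0 → R_y = 221.236/9 = 24.5818 ≈ 24.58 kN.
ΣF_y = 0: L_y + 24.5818 − ½·11.8·3 − 20·sin43° − 25 = 0 → L_y = 31.76 kN.
ΣF_x = 0: L_x + 20·cos43° = 0 → L_x = -14.63 kN.

L_x = -14.63 kN, L_y = 31.76 kN, R_y = 24.58 kN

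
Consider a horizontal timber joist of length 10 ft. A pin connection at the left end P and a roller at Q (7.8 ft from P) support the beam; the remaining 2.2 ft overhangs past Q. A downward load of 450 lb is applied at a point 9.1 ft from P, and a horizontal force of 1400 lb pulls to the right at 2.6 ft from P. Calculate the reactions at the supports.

Moments about P: Q_y·7.8 − 450·9.1 = 0 → Q_y = 4095/7.8 = 525.0 lb.
ΣF_y = 0: P_y + 525 − 450 = 0 → P_y = -75.00 lb.
ΣF_x = 0: P_x + 1400 = 0 → P_x = -1400 lb.

P_x = -1400 lb, P_y = -75.00 lb, Q_y = 525.0 lb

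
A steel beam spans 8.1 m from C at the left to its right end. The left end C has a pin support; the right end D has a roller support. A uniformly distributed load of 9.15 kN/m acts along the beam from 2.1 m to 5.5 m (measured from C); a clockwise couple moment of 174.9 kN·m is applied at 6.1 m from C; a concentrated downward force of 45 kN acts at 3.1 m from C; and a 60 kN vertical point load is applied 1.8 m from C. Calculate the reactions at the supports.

C_x = 0, C_y = 69.37 kN, D_y = 66.74 kN

Resultant of the distributed load: 9.15 × 3.4 = 31.11 kN at 3.8 m from C.
Taking moments about C: D_y·8.1 − (9.15·3.4)·3.8 − 174.9 − 45·3.1 − 60·1.8 = 0 → D_y = 540.618/8.1 = 66.743 ≈ 66.74 kN.
ΣF_y = 0: C_y + 66.743 − 9.15·3.4 − 45 − 60 = 0 → C_y = 69.37 kN.
ΣF_x = 0: no horizontal applied forces, so C_x = 0.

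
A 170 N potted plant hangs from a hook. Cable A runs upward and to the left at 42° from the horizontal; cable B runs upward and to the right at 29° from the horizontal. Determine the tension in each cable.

T_A = 157.3 N, T_B = 133.6 N

ΣF_x = 0: −T_A·cos42° + T_B·cos29° = 0 → T_B = 0.849678·T_A.
ΣF_y = 0: T_A·sin42° + T_B·sin29° = 170.
Substitute: T_A·(0.669131 + 0.849678·0.48481) = 170 → T_A = 157.253 ≈ 157.3 N.
Then T_B = 0.849678 × 157.253 = 133.6 N.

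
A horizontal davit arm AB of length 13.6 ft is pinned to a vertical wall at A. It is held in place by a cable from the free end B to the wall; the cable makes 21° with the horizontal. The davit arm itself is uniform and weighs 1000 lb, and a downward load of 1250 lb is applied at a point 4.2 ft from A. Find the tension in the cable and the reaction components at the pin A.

T = 2472 lb, A_x = 2308 lb, A_y = 1364 lb

ΣM about A: T·sin21°·13.6 − 1000·6.8 − 1250·4.2 = 0 → T = 12050/(13.6·0.358368) = 2472.4 ≈ 2472 lb.
ΣF_x = 0: A_x − T·cos21° = 0 → A_x = 2472.4 × 0.93358 = 2308 lb.
ΣF_y = 0: A_y + T·sin21° − 1000 − 1250 = 0 → A_y = 2250 − 2472.4 × 0.358368 = 1364 lb.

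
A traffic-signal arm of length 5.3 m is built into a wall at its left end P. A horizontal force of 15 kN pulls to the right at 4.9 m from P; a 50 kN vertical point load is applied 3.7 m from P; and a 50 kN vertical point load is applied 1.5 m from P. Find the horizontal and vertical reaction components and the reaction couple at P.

P_x = -15.00 kN, P_y = 100.0 kN, M_P = 260.0 kN·m

ΣF_x = 0: P_x + 15 = 0 → P_x = -15.00 kN.
ΣF_y = 0: P_y − 50 − 50 = 0 → P_y = 100.0 kN.
ΣM about P: M_P − 50·3.7 − 50·1.5 = 0 → M_P = 260.0 kN·m.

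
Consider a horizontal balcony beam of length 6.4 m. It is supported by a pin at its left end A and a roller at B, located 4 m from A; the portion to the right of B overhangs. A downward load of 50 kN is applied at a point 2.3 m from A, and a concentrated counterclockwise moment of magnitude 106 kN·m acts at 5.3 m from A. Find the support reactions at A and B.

Taking moments about A: B_y·4 − 50·2.3 + 106 = 0 → B_y = 9/4 = 2.250 kN.
ΣF_y = 0: A_y + 2.25 − 50 = 0 → A_y = 47.75 kN.
ΣF_x = 0: no horizontal applied forces, so A_x = 0.

A_x = 0, A_y = 47.75 kN, B_y = 2.250 kN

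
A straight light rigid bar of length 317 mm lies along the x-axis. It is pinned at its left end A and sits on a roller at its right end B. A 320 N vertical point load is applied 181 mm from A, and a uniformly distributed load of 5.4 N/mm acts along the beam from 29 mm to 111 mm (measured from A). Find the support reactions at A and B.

Resultant of the distributed load: 5.4 × 82 = 442.8 N at 70 mm from A.
ΣM about A: B_y·317 − 320·181 − (5.4·82)·70 = 0 → B_y = 88916/317 = 280.492 ≈ 280.5 N.
ΣF_y = 0: A_y + 280.492 − 320 − 5.4·82 = 0 → A_y = 482.3 N.
ΣF_x = 0: no horizontal applied forces, so A_x = 0.

A_x = 0, A_y = 482.3 N, B_y = 280.5 N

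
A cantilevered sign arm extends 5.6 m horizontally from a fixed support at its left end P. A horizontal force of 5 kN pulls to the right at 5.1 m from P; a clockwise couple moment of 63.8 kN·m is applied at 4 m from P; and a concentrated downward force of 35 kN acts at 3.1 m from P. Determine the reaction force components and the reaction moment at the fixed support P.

P_x = -5.000 kN, P_y = 35.00 kN, M_P = 172.3 kN·m

ΣF_x = 0: P_x + 5 = 0 → P_x = -5.000 kN.
ΣF_y = 0: P_y − 35 = 0 → P_y = 35.00 kN.
ΣM about P: M_P − 63.8 − 35·3.1 = 0 → M_P = 172.3 kN·m.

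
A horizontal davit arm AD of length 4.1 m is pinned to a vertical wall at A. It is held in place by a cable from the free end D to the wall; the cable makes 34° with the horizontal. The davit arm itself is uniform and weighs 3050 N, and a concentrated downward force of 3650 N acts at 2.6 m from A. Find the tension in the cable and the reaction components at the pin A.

T = 6866 N, A_x = 5692 N, A_y = 2860 N

ΣM about A: T·sin34°·4.1 − 3050·2.05 − 3650·2.6 = 0 → T = 15742.5/(4.1·0.559193) = 6866.38 ≈ 6866 N.
ΣF_x = 0: A_x − T·cos34° = 0 → A_x = 6866.38 × 0.829038 = 5692 N.
ΣF_y = 0: A_y + T·sin34° − 3050 − 3650 = 0 → A_y = 6700 − 6866.38 × 0.559193 = 2860 N.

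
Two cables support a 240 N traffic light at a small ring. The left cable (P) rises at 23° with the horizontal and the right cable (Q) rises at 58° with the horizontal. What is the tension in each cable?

ΣF_x = 0: −T_P·cos23° + T_Q·cos58° = 0 → T_Q = 1.73707·T_P.
ΣF_y = 0: T_P·sin23° + T_Q·sin58° = 240.
Substitute: T_P·(0.390731 + 1.73707·0.848048) = 240 → T_P = 128.766 ≈ 128.8 N.
Then T_Q = 1.73707 × 128.766 = 223.7 N.

T_P = 128.8 N, T_Q = 223.7 N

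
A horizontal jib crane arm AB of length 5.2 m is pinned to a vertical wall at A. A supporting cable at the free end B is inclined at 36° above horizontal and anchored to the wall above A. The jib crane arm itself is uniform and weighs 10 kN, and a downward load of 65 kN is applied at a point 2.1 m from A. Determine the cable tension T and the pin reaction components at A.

ΣM about A: T·sin36°·5.2 − 10·2.6 − 65·2.1 = 0 → T = 162.5/(5.2·0.587785) = 53.1657 ≈ 53.17 kN.
ΣF_x = 0: A_x − T·cos36° = 0 → A_x = 53.1657 × 0.809017 = 43.01 kN.
ΣF_y = 0: A_y + T·sin36° − 10 − 65 = 0 → A_y = 75 − 53.1657 × 0.587785 = 43.75 kN.

T = 53.17 kN, A_x = 43.01 kN, A_y = 43.75 kN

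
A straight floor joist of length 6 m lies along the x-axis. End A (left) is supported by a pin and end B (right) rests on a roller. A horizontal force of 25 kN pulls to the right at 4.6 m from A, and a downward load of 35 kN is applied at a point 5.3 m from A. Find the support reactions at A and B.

Moments about A: B_y·6 − 35·5.3 = 0 → B_y = 185.5/6 = 30.9167 ≈ 30.92 kN.
ΣF_y = 0: A_y + 30.9167 − 35 = 0 → A_y = 4.083 kN.
ΣF_x = 0: A_x + 25 = 0 → A_x = -25.00 kN.

A_x = -25.00 kN, A_y = 4.083 kN, B_y = 30.92 kN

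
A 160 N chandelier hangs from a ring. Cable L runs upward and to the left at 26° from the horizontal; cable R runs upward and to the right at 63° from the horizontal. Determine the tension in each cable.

T_L = 72.65 N, T_R = 143.8 N

ΣF_x = 0: −T_L·cos26° + T_R·cos63° = 0 → T_R = 1.97976·T_L.
ΣF_y = 0: T_L·sin26° + T_R·sin63° = 160.
Substitute: T_L·(0.438371 + 1.97976·0.891007) = 160 → T_L = 72.6496 ≈ 72.65 N.
Then T_R = 1.97976 × 72.6496 = 143.8 N.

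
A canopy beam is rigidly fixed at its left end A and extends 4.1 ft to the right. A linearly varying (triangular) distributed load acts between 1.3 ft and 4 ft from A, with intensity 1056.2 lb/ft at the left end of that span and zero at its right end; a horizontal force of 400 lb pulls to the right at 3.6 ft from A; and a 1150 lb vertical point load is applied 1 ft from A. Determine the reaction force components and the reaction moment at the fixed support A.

Resultant of the triangular load: ½ × 1056.2 × 2.7 = 1425.87 lb, acting at 2.2 ft from A (one-third of the span from the peak).
ΣF_x = 0: A_x + 400 = 0 → A_x = -400.0 lb.
ΣF_y = 0: A_y − ½·1056.2·2.7 − 1150 = 0 → A_y = 2576 lb.
ΣM about A: M_A − (½·1056.2·2.7)·2.2 − 1150·1 = 0 → M_A = 4287 lb·ft.

A_x = -400.0 lb, A_y = 2576 lb, M_A = 4287 lb·ft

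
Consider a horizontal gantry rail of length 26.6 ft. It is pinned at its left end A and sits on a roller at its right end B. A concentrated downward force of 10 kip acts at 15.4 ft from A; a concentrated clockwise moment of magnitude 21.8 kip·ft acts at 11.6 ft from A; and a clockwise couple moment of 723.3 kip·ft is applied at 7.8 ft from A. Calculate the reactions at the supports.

Moments about A: B_y·26.6 − 10·15.4 − 21.8 − 723.3 = 0 → B_y = 899.1/26.6 = 33.8008 ≈ 33.80 kip.
ΣF_y = 0: A_y + 33.8008 − 10 = 0 → A_y = -23.80 kip.
ΣF_x = 0: no horizontal applied forces, so A_x = 0.

A_x = 0, A_y = -23.80 kip, B_y = 33.80 kip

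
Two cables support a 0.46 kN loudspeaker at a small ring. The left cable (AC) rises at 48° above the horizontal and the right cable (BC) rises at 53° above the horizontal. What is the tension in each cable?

T_AC = 0.2820 kN, T_BC = 0.3136 kN

ΣF_x = 0: −T_AC·cos48° + T_BC·cos53° = 0 → T_BC = 1.11185·T_AC.
ΣF_y = 0: T_AC·sin48° + T_BC·sin53° = 0.46.
Substitute: T_AC·(0.743145 + 1.11185·0.798636) = 0.46 → T_AC = 0.282017 ≈ 0.2820 kN.
Then T_BC = 1.11185 × 0.282017 = 0.3136 kN.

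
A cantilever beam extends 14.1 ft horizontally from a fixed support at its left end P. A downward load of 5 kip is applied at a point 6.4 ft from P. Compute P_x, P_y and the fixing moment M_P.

ΣF_x = 0: P_x = 0.
ΣF_y = 0: P_y − 5 = 0 → P_y = 5.000 kip.
ΣM about P: M_P − 5·6.4 = 0 → M_P = 32.00 kip·ft.

P_x = 0, P_y = 5.000 kip, M_P = 32.00 kip·ft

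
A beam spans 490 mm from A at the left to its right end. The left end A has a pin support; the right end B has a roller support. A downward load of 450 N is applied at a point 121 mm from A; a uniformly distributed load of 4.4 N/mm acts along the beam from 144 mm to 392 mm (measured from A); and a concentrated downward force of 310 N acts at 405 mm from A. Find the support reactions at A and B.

A_x = 0, A_y = 887.0 N, B_y = 964.2 N

Resultant of the distributed load: 4.4 × 248 = 1091.2 N at 268 mm from A.
ΣM about A: B_y·490 − 450·121 − (4.4·248)·268 − 310·405 = 0 → B_y = 472441.6/490 = 964.167 ≈ 964.2 N.
ΣF_y = 0: A_y + 964.167 − 450 − 4.4·248 − 310 = 0 → A_y = 887.0 N.
ΣF_x = 0: no horizontal applied forces, so A_x = 0.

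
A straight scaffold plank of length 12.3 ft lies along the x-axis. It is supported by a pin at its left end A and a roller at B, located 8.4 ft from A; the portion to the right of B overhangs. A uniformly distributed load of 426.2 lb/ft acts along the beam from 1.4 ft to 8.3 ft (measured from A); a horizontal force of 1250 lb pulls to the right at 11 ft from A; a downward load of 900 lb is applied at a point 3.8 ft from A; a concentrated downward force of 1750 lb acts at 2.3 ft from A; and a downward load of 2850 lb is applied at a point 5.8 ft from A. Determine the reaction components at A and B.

Resultant of the distributed load: 426.2 × 6.9 = 2940.78 lb at 4.85 ft from A.
Taking moments about A: B_y·8.4 − (426.2·6.9)·4.85 − 900·3.8 − 1750·2.3 − 2850·5.8 = 0 → B_y = 38237.783/8.4 = 4552.12 ≈ 4552 lb.
ΣF_y = 0: A_y + 4552.12 − 426.2·6.9 − 900 − 1750 − 2850 = 0 → A_y = 3889 lb.
ΣF_x = 0: A_x + 1250 = 0 → A_x = -1250 lb.

A_x = -1250 lb, A_y = 3889 lb, B_y = 4552 lb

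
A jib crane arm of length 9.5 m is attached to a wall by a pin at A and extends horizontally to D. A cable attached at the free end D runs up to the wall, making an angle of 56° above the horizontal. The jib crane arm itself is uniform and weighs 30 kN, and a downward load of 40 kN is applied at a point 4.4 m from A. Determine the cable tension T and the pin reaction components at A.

T = 40.44 kN, A_x = 22.61 kN, A_y = 36.47 kN

ΣM about A: T·sin56°·9.5 − 30·4.75 − 40·4.4 = 0 → T = 318.5/(9.5·0.829038) = 40.44 kN.
ΣF_x = 0: A_x − T·cos56° = 0 → A_x = 40.44 × 0.559193 = 22.61 kN.
ΣF_y = 0: A_y + T·sin56° − 30 − 40 = 0 → A_y = 70 − 40.44 × 0.829038 = 36.47 kN.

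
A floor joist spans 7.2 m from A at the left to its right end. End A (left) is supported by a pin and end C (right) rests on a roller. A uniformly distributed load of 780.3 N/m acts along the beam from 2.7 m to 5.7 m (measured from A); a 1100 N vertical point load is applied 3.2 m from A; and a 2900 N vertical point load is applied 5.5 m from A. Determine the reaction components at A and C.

A_x = 0, A_y = 2271 N, C_y = 4070 N

Resultant of the distributed load: 780.3 × 3 = 2340.9 N at 4.2 m from A.
ΣM about A: C_y·7.2 − (780.3·3)·4.2 − 1100·3.2 − 2900·5.5 = 0 → C_y = 29301.78/7.2 = 4069.69 ≈ 4070 N.
ΣF_y = 0: A_y + 4069.69 − 780.3·3 − 1100 − 2900 = 0 → A_y = 2271 N.
ΣF_x = 0: no horizontal applied forces, so A_x = 0.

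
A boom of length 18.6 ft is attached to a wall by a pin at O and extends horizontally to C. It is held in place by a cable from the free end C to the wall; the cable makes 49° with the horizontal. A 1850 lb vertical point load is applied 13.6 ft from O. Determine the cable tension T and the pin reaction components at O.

ΣM about O: T·sin49°·18.6 − 1850·13.6 = 0 → T = 25160/(18.6·0.75471) = 1792.33 ≈ 1792 lb.
ΣF_x = 0: O_x − T·cos49° = 0 → O_x = 1792.33 × 0.656059 = 1176 lb.
ΣF_y = 0: O_y + T·sin49° − 1850 = 0 → O_y = 1850 − 1792.33 × 0.75471 = 497.3 lb.

T = 1792 lb, O_x = 1176 lb, O_y = 497.3 lb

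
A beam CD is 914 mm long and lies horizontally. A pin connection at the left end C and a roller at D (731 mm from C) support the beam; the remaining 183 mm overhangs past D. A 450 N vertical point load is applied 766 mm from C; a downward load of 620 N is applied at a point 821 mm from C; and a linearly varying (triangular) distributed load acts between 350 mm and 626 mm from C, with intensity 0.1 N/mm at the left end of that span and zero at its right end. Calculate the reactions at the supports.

C_x = 0, C_y = -92.42 N, D_y = 1176 N

Resultant of the triangular load: ½ × 0.1 × 276 = 13.8 N, acting at 442 mm from C (one-third of the span from the peak).
Taking moments about C: D_y·731 − 450·766 − 620·821 − (½·0.1·276)·442 = 0 → D_y = 859819.6/731 = 1176.22 ≈ 1176 N.
ΣF_y = 0: C_y + 1176.22 − 450 − 620 − ½·0.1·276 = 0 → C_y = -92.42 N.
ΣF_x = 0: no horizontal applied forces, so C_x = 0.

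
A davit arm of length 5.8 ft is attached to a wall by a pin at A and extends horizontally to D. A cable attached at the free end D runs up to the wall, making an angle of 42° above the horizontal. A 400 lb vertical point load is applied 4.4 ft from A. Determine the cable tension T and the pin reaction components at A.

T = 453.5 lb, A_x = 337.0 lb, A_y = 96.55 lb

ΣM about A: T·sin42°·5.8 − 400·4.4 = 0 → T = 1760/(5.8·0.669131) = 453.496 ≈ 453.5 lb.
ΣF_x = 0: A_x − T·cos42° = 0 → A_x = 453.496 × 0.743145 = 337.0 lb.
ΣF_y = 0: A_y + T·sin42° − 400 = 0 → A_y = 400 − 453.496 × 0.669131 = 96.55 lb.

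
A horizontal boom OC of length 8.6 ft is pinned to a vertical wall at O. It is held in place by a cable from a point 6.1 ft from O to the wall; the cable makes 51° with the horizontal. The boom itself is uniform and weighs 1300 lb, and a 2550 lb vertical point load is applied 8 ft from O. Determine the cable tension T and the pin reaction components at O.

T = 5482 lb, O_x = 3450 lb, O_y = -410.7 lb

ΣM about O: T·sin51°·6.1 − 1300·4.3 − 2550·8 = 0 → T = 25990/(6.1·0.777146) = 5482.44 ≈ 5482 lb.
ΣF_x = 0: O_x − T·cos51° = 0 → O_x = 5482.44 × 0.62932 = 3450 lb.
ΣF_y = 0: O_y + T·sin51° − 1300 − 2550 = 0 → O_y = 3850 − 5482.44 × 0.777146 = -410.7 lb.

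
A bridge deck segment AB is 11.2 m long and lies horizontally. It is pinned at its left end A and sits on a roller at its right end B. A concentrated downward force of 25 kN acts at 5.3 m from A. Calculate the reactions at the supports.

A_x = 0, A_y = 13.17 kN, B_y = 11.83 kN

Taking moments about A: B_y·11.2 − 25·5.3 = 0 → B_y = 132.5/11.2 = 11.8304 ≈ 11.83 kN.
ΣF_y = 0: A_y + 11.8304 − 25 = 0 → A_y = 13.17 kN.
ΣF_x = 0: no horizontal applied forces, so A_x = 0.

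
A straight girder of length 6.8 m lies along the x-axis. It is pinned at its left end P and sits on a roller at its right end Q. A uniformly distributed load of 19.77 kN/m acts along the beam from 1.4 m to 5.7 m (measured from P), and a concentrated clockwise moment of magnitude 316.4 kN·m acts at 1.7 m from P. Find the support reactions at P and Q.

Resultant of the distributed load: 19.77 × 4.3 = 85.011 kN at 3.55 m from P.
Taking moments about P: Q_y·6.8 − (19.77·4.3)·3.55 − 316.4 = 0 → Q_y = 618.18905/6.8 = 90.9102 ≈ 90.91 kN.
ΣF_y = 0: P_y + 90.9102 − 19.77·4.3 = 0 → P_y = -5.899 kN.
ΣF_x = 0: no horizontal applied forces, so P_x = 0.

P_x = 0, P_y = -5.899 kN, Q_y = 90.91 kN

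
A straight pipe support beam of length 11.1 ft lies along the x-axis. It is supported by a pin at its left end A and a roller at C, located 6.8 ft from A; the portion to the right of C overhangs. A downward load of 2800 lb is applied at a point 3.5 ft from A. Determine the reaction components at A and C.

A_x = 0, A_y = 1359 lb, C_y = 1441 lb

Taking moments about A: C_y·6.8 − 2800·3.5 = 0 → C_y = 9800/6.8 = 1441.18 ≈ 1441 lb.
ΣF_y = 0: A_y + 1441.18 − 2800 = 0 → A_y = 1359 lb.
ΣF_x = 0: no horizontal applied forces, so A_x = 0.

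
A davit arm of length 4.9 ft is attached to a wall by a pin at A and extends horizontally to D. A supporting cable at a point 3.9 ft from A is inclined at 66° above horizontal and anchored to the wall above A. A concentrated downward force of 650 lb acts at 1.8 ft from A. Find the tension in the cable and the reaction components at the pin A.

T = 328.4 lb, A_x = 133.6 lb, A_y = 350.0 lb

ΣM about A: T·sin66°·3.9 − 650·1.8 = 0 → T = 1170/(3.9·0.913545) = 328.391 ≈ 328.4 lb.
ΣF_x = 0: A_x − T·cos66° = 0 → A_x = 328.391 × 0.406737 = 133.6 lb.
ΣF_y = 0: A_y + T·sin66° − 650 = 0 → A_y = 650 − 328.391 × 0.913545 = 350.0 lb.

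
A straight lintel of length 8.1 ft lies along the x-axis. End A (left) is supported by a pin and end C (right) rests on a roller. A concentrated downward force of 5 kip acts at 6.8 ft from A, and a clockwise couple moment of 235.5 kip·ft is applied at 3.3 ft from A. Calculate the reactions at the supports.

Taking moments about A: C_y·8.1 − 5·6.8 − 235.5 = 0 → C_y = 269.5/8.1 = 33.2716 ≈ 33.27 kip.
ΣF_y = 0: A_y + 33.2716 − 5 = 0 → A_y = -28.27 kip.
ΣF_x = 0: no horizontal applied forces, so A_x = 0.

A_x = 0, A_y = -28.27 kip, C_y = 33.27 kip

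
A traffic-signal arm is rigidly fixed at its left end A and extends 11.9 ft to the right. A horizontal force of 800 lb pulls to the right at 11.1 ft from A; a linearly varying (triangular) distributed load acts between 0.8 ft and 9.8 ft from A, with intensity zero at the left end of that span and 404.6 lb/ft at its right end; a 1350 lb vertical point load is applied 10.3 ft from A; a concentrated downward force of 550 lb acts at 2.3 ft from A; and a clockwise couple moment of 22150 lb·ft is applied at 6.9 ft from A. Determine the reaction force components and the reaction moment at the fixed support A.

A_x = -800.0 lb, A_y = 3721 lb, M_A = 49700 lb·ft

Resultant of the triangular load: ½ × 404.6 × 9 = 1820.7 lb, acting at 6.8 ft from A (one-third of the span from the peak).
ΣF_x = 0: A_x + 800 = 0 → A_x = -800.0 lb.
ΣF_y = 0: A_y − ½·404.6·9 − 1350 − 550 = 0 → A_y = 3721 lb.
ΣM about A: M_A − (½·404.6·9)·6.8 − 1350·10.3 − 550·2.3 − 22150 = 0 → M_A = 49700 lb·ft.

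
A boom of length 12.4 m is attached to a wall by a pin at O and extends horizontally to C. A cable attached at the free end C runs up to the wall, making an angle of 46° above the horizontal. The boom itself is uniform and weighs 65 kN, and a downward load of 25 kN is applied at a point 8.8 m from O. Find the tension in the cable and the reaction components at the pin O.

ΣM about O: T·sin46°·12.4 − 65·6.2 − 25·8.8 = 0 → T = 623/(12.4·0.71934) = 69.8445 ≈ 69.84 kN.
ΣF_x = 0: O_x − T·cos46° = 0 → O_x = 69.8445 × 0.694658 = 48.52 kN.
ΣF_y = 0: O_y + T·sin46° − 65 − 25 = 0 → O_y = 90 − 69.8445 × 0.71934 = 39.76 kN.

T = 69.84 kN, O_x = 48.52 kN, O_y = 39.76 kN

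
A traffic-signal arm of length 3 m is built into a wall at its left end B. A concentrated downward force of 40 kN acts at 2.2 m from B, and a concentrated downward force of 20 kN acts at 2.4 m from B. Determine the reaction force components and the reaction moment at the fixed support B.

B_x = 0, B_y = 60.00 kN, M_B = 136.0 kN·m

ΣF_x = 0: B_x = 0.
ΣF_y = 0: B_y − 40 − 20 = 0 → B_y = 60.00 kN.
ΣM about B: M_B − 40·2.2 − 20·2.4 = 0 → M_B = 136.0 kN·m.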